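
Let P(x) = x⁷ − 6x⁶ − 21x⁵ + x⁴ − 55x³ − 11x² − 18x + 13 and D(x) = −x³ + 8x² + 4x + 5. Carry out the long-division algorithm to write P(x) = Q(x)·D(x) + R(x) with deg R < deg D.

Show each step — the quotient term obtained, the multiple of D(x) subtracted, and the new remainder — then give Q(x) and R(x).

Step 1: lead(x⁷ − 6x⁶ − 21x⁵ + x⁴ − 55x³ − 11x² − 18x + 13) ÷ lead(D) = x⁷ ÷ −x³ = −x⁴. Subtract (−x⁴)·D = x⁷ − 8x⁶ − 4x⁵ − 5x⁴. Remainder: 2x⁶ − 17x⁵ + 6x⁴ − 55x³ − 11x² − 18x + 13.
Step 2: lead(2x⁶ − 17x⁵ + 6x⁴ − 55x³ − 11x² − 18x + 13) ÷ lead(D) = 2x⁶ ÷ −x³ = −2x³. Subtract (−2x³)·D = 2x⁶ − 16x⁵ − 8x⁴ − 10x³. Remainder: −x⁵ + 14x⁴ − 45x³ − 11x² − 18x + 13.
Step 3: lead(−x⁵ + 14x⁴ − 45x³ − 11x² − 18x + 13) ÷ lead(D) = −x⁵ ÷ −x³ = x². Subtract (x²)·D = −x⁵ + 8x⁴ + 4x³ + 5x². Remainder: 6x⁴ − 49x³ − 16x² − 18x + 13.
Step 4: lead(6x⁴ − 49x³ − 16x² − 18x + 13) ÷ lead(D) = 6x⁴ ÷ −x³ = −6x. Subtract (−6x)·D = 6x⁴ − 48x³ − 24x² − 30x. Remainder: −x³ + 8x² + 12x + 13.
Step 5: lead(−x³ + 8x² + 12x + 13) ÷ lead(D) = −x³ ÷ −x³ = 1. Subtract (1)·D = −x³ + 8x² + 4x + 5. Remainder: 8x + 8.

Q(x) = −x⁴ − 2x³ + x² − 6x + 1; R(x) = 8x + 8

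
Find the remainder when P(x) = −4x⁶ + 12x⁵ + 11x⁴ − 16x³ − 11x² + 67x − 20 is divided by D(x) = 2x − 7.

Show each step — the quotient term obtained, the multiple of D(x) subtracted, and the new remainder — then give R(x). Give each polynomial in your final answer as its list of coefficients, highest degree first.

R = [-6]

Step 1: lead(−4x⁶ + 12x⁵ + 11x⁴ − 16x³ − 11x² + 67x − 20) ÷ lead(D) = −4x⁶ ÷ 2x = −2x⁵. Subtract (−2x⁵)·D = −4x⁶ + 14x⁵. Remainder: −2x⁵ + 11x⁴ − 16x³ − 11x² + 67x − 20.
Step 2: lead(−2x⁵ + 11x⁴ − 16x³ − 11x² + 67x − 20) ÷ lead(D) = −2x⁵ ÷ 2x = −x⁴. Subtract (−x⁴)·D = −2x⁵ + 7x⁴. Remainder: 4x⁴ − 16x³ − 11x² + 67x − 20.
Step 3: lead(4x⁴ − 16x³ − 11x² + 67x − 20) ÷ lead(D) = 4x⁴ ÷ 2x = 2x³. Subtract (2x³)·D = 4x⁴ − 14x³. Remainder: −2x³ − 11x² + 67x − 20.
Step 4: lead(−2x³ − 11x² + 67x − 20) ÷ lead(D) = −2x³ ÷ 2x = −x². Subtract (−x²)·D = −2x³ + 7x². Remainder: −18x² + 67x − 20.
Step 5: lead(−18x² + 67x − 20) ÷ lead(D) = −18x² ÷ 2x = −9x. Subtract (−9x)·D = −18x² + 63x. Remainder: 4x − 20.
Step 6: lead(4x − 20) ÷ lead(D) = 4x ÷ 2x = 2. Subtract (2)·D = 4x − 14. Remainder: −6.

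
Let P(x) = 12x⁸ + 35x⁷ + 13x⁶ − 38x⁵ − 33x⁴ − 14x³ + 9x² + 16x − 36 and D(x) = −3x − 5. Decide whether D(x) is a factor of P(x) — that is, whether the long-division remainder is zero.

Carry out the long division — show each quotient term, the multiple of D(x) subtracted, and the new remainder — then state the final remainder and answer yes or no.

R(x) = 4, so D(x) is not a factor of P(x). no

Step 1: lead(12x⁸ + 35x⁷ + 13x⁶ − 38x⁵ − 33x⁴ − 14x³ + 9x² + 16x − 36) ÷ lead(D) = 12x⁸ ÷ −3x = −4x⁷. Subtract (−4x⁷)·D = 12x⁸ + 20x⁷. Remainder: 15x⁷ + 13x⁶ − 38x⁵ − 33x⁴ − 14x³ + 9x² + 16x − 36.
Step 2: lead(15x⁷ + 13x⁶ − 38x⁵ − 33x⁴ − 14x³ + 9x² + 16x − 36) ÷ lead(D) = 15x⁷ ÷ −3x = −5x⁶. Subtract (−5x⁶)·D = 15x⁷ + 25x⁶. Remainder: −12x⁶ − 38x⁵ − 33x⁴ − 14x³ + 9x² + 16x − 36.
Step 3: lead(−12x⁶ − 38x⁵ − 33x⁴ − 14x³ + 9x² + 16x − 36) ÷ lead(D) = −12x⁶ ÷ −3x = 4x⁵. Subtract (4x⁵)·D = −12x⁶ − 20x⁵. Remainder: −18x⁵ − 33x⁴ − 14x³ + 9x² + 16x − 36.
Step 4: lead(−18x⁵ − 33x⁴ − 14x³ + 9x² + 16x − 36) ÷ lead(D) = −18x⁵ ÷ −3x = 6x⁴. Subtract (6x⁴)·D = −18x⁵ − 30x⁴. Remainder: −3x⁴ − 14x³ + 9x² + 16x − 36.
Step 5: lead(−3x⁴ − 14x³ + 9x² + 16x − 36) ÷ lead(D) = −3x⁴ ÷ −3x = x³. Subtract (x³)·D = −3x⁴ − 5x³. Remainder: −9x³ + 9x² + 16x − 36.
Step 6: lead(−9x³ + 9x² + 16x − 36) ÷ lead(D) = −9x³ ÷ −3x = 3x². Subtract (3x²)·D = −9x³ − 15x². Remainder: 24x² + 16x − 36.
Step 7: lead(24x² + 16x − 36) ÷ lead(D) = 24x² ÷ −3x = −8x. Subtract (−8x)·D = 24x² + 40x. Remainder: −24x − 36.
Step 8: lead(−24x − 36) ÷ lead(D) = −24x ÷ −3x = 8. Subtract (8)·D = −24x − 40. Remainder: 4.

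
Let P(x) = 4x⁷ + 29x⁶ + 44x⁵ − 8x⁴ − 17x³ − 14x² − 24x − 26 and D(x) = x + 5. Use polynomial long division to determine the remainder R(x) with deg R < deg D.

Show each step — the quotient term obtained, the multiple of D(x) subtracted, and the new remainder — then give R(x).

Step 1: lead(4x⁷ + 29x⁶ + 44x⁵ − 8x⁴ − 17x³ − 14x² − 24x − 26) ÷ lead(D) = 4x⁷ ÷ x = 4x⁶. Subtract (4x⁶)·D = 4x⁷ + 20x⁶. Remainder: 9x⁶ + 44x⁵ − 8x⁴ − 17x³ − 14x² − 24x − 26.
Step 2: lead(9x⁶ + 44x⁵ − 8x⁴ − 17x³ − 14x² − 24x − 26) ÷ lead(D) = 9x⁶ ÷ x = 9x⁵. Subtract (9x⁵)·D = 9x⁶ + 45x⁵. Remainder: −x⁵ − 8x⁴ − 17x³ − 14x² − 24x − 26.
Step 3: lead(−x⁵ − 8x⁴ − 17x³ − 14x² − 24x − 26) ÷ lead(D) = −x⁵ ÷ x = −x⁴. Subtract (−x⁴)·D = −x⁵ − 5x⁴. Remainder: −3x⁴ − 17x³ − 14x² − 24x − 26.
Step 4: lead(−3x⁴ − 17x³ − 14x² − 24x − 26) ÷ lead(D) = −3x⁴ ÷ x = −3x³. Subtract (−3x³)·D = −3x⁴ − 15x³. Remainder: −2x³ − 14x² − 24x − 26.
Step 5: lead(−2x³ − 14x² − 24x − 26) ÷ lead(D) = −2x³ ÷ x = −2x². Subtract (−2x²)·D = −2x³ − 10x². Remainder: −4x² − 24x − 26.
Step 6: lead(−4x² − 24x − 26) ÷ lead(D) = −4x² ÷ x = −4x. Subtract (−4x)·D = −4x² − 20x. Remainder: −4x − 26.
Step 7: lead(−4x − 26) ÷ lead(D) = −4x ÷ x = −4. Subtract (−4)·D = −4x − 20. Remainder: −6.

R(x) = −6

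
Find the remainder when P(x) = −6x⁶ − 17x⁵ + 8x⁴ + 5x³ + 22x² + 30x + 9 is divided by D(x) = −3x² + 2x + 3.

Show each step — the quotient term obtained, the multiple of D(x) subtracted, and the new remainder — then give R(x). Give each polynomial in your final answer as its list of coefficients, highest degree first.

R = [2, 3]

Step 1: lead(−6x⁶ − 17x⁵ + 8x⁴ + 5x³ + 22x² + 30x + 9) ÷ lead(D) = −6x⁶ ÷ −3x² = 2x⁴. Subtract (2x⁴)·D = −6x⁶ + 4x⁵ + 6x⁴. Remainder: −21x⁵ + 2x⁴ + 5x³ + 22x² + 30x + 9.
Step 2: lead(−21x⁵ + 2x⁴ + 5x³ + 22x² + 30x + 9) ÷ lead(D) = −21x⁵ ÷ −3x² = 7x³. Subtract (7x³)·D = −21x⁵ + 14x⁴ + 21x³. Remainder: −12x⁴ − 16x³ + 22x² + 30x + 9.
Step 3: lead(−12x⁴ − 16x³ + 22x² + 30x + 9) ÷ lead(D) = −12x⁴ ÷ −3x² = 4x². Subtract (4x²)·D = −12x⁴ + 8x³ + 12x². Remainder: −24x³ + 10x² + 30x + 9.
Step 4: lead(−24x³ + 10x² + 30x + 9) ÷ lead(D) = −24x³ ÷ −3x² = 8x. Subtract (8x)·D = −24x³ + 16x² + 24x. Remainder: −6x² + 6x + 9.
Step 5: lead(−6x² + 6x + 9) ÷ lead(D) = −6x² ÷ −3x² = 2. Subtract (2)·D = −6x² + 4x + 6. Remainder: 2x + 3.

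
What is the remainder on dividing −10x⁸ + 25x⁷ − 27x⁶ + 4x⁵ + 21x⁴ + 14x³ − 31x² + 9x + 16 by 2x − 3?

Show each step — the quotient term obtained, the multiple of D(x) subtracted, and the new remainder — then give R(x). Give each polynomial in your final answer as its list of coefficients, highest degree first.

Step 1: lead(−10x⁸ + 25x⁷ − 27x⁶ + 4x⁵ + 21x⁴ + 14x³ − 31x² + 9x + 16) ÷ lead(D) = −10x⁸ ÷ 2x = −5x⁷. Subtract (−5x⁷)·D = −10x⁸ + 15x⁷. Remainder: 10x⁷ − 27x⁶ + 4x⁵ + 21x⁴ + 14x³ − 31x² + 9x + 16.
Step 2: lead(10x⁷ − 27x⁶ + 4x⁵ + 21x⁴ + 14x³ − 31x² + 9x + 16) ÷ lead(D) = 10x⁷ ÷ 2x = 5x⁶. Subtract (5x⁶)·D = 10x⁷ − 15x⁶. Remainder: −12x⁶ + 4x⁵ + 21x⁴ + 14x³ − 31x² + 9x + 16.
Step 3: lead(−12x⁶ + 4x⁵ + 21x⁴ + 14x³ − 31x² + 9x + 16) ÷ lead(D) = −12x⁶ ÷ 2x = −6x⁵. Subtract (−6x⁵)·D = −12x⁶ + 18x⁵. Remainder: −14x⁵ + 21x⁴ + 14x³ − 31x² + 9x + 16.
Step 4: lead(−14x⁵ + 21x⁴ + 14x³ − 31x² + 9x + 16) ÷ lead(D) = −14x⁵ ÷ 2x = −7x⁴. Subtract (−7x⁴)·D = −14x⁵ + 21x⁴. Remainder: 14x³ − 31x² + 9x + 16.
Step 5: lead(14x³ − 31x² + 9x + 16) ÷ lead(D) = 14x³ ÷ 2x = 7x². Subtract (7x²)·D = 14x³ − 21x². Remainder: −10x² + 9x + 16.
Step 6: lead(−10x² + 9x + 16) ÷ lead(D) = −10x² ÷ 2x = −5x. Subtract (−5x)·D = −10x² + 15x. Remainder: −6x + 16.
Step 7: lead(−6x + 16) ÷ lead(D) = −6x ÷ 2x = −3. Subtract (−3)·D = −6x + 9. Remainder: 7.

R = [7]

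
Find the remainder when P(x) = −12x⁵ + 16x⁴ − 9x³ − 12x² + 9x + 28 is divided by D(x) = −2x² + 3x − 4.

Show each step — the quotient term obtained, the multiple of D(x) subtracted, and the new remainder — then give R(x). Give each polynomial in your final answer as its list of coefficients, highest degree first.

R = [8]

Step 1: lead(−12x⁵ + 16x⁴ − 9x³ − 12x² + 9x + 28) ÷ lead(D) = −12x⁵ ÷ −2x² = 6x³. Subtract (6x³)·D = −12x⁵ + 18x⁴ − 24x³. Remainder: −2x⁴ + 15x³ − 12x² + 9x + 28.
Step 2: lead(−2x⁴ + 15x³ − 12x² + 9x + 28) ÷ lead(D) = −2x⁴ ÷ −2x² = x². Subtract (x²)·D = −2x⁴ + 3x³ − 4x². Remainder: 12x³ − 8x² + 9x + 28.
Step 3: lead(12x³ − 8x² + 9x + 28) ÷ lead(D) = 12x³ ÷ −2x² = −6x. Subtract (−6x)·D = 12x³ − 18x² + 24x. Remainder: 10x² − 15x + 28.
Step 4: lead(10x² − 15x + 28) ÷ lead(D) = 10x² ÷ −2x² = −5. Subtract (−5)·D = 10x² − 15x + 20. Remainder: 8.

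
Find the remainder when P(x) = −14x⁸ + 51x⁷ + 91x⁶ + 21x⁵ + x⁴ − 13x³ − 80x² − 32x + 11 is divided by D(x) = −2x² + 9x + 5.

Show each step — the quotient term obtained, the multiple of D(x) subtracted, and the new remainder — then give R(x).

Step 1: lead(−14x⁸ + 51x⁷ + 91x⁶ + 21x⁵ + x⁴ − 13x³ − 80x² − 32x + 11) ÷ lead(D) = −14x⁸ ÷ −2x² = 7x⁶. Subtract (7x⁶)·D = −14x⁸ + 63x⁷ + 35x⁶. Remainder: −12x⁷ + 56x⁶ + 21x⁵ + x⁴ − 13x³ − 80x² − 32x + 11.
Step 2: lead(−12x⁷ + 56x⁶ + 21x⁵ + x⁴ − 13x³ − 80x² − 32x + 11) ÷ lead(D) = −12x⁷ ÷ −2x² = 6x⁵. Subtract (6x⁵)·D = −12x⁷ + 54x⁶ + 30x⁵. Remainder: 2x⁶ − 9x⁵ + x⁴ − 13x³ − 80x² − 32x + 11.
Step 3: lead(2x⁶ − 9x⁵ + x⁴ − 13x³ − 80x² − 32x + 11) ÷ lead(D) = 2x⁶ ÷ −2x² = −x⁴. Subtract (−x⁴)·D = 2x⁶ − 9x⁵ − 5x⁴. Remainder: 6x⁴ − 13x³ − 80x² − 32x + 11.
Step 4: lead(6x⁴ − 13x³ − 80x² − 32x + 11) ÷ lead(D) = 6x⁴ ÷ −2x² = −3x². Subtract (−3x²)·D = 6x⁴ − 27x³ − 15x². Remainder: 14x³ − 65x² − 32x + 11.
Step 5: lead(14x³ − 65x² − 32x + 11) ÷ lead(D) = 14x³ ÷ −2x² = −7x. Subtract (−7x)·D = 14x³ − 63x² − 35x. Remainder: −2x² + 3x + 11.
Step 6: lead(−2x² + 3x + 11) ÷ lead(D) = −2x² ÷ −2x² = 1. Subtract (1)·D = −2x² + 9x + 5. Remainder: −6x + 6.

R(x) = −6x + 6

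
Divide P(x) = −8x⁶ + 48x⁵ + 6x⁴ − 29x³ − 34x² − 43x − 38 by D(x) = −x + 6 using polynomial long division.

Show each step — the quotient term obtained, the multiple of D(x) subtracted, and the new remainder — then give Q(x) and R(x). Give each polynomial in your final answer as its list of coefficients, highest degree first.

Q = [8, 0, -6, -7, -8, -5]; R = [-8]

Step 1: lead(−8x⁶ + 48x⁵ + 6x⁴ − 29x³ − 34x² − 43x − 38) ÷ lead(D) = −8x⁶ ÷ −x = 8x⁵. Subtract (8x⁵)·D = −8x⁶ + 48x⁵. Remainder: 6x⁴ − 29x³ − 34x² − 43x − 38.
Step 2: lead(6x⁴ − 29x³ − 34x² − 43x − 38) ÷ lead(D) = 6x⁴ ÷ −x = −6x³. Subtract (−6x³)·D = 6x⁴ − 36x³. Remainder: 7x³ − 34x² − 43x − 38.
Step 3: lead(7x³ − 34x² − 43x − 38) ÷ lead(D) = 7x³ ÷ −x = −7x². Subtract (−7x²)·D = 7x³ − 42x². Remainder: 8x² − 43x − 38.
Step 4: lead(8x² − 43x − 38) ÷ lead(D) = 8x² ÷ −x = −8x. Subtract (−8x)·D = 8x² − 48x. Remainder: 5x − 38.
Step 5: lead(5x − 38) ÷ lead(D) = 5x ÷ −x = −5. Subtract (−5)·D = 5x − 30. Remainder: −8.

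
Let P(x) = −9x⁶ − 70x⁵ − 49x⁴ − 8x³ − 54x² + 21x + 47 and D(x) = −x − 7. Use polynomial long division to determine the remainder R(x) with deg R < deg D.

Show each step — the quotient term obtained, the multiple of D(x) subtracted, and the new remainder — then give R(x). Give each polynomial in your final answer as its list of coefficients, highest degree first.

R = [-2]

Step 1: lead(−9x⁶ − 70x⁵ − 49x⁴ − 8x³ − 54x² + 21x + 47) ÷ lead(D) = −9x⁶ ÷ −x = 9x⁵. Subtract (9x⁵)·D = −9x⁶ − 63x⁵. Remainder: −7x⁵ − 49x⁴ − 8x³ − 54x² + 21x + 47.
Step 2: lead(−7x⁵ − 49x⁴ − 8x³ − 54x² + 21x + 47) ÷ lead(D) = −7x⁵ ÷ −x = 7x⁴. Subtract (7x⁴)·D = −7x⁵ − 49x⁴. Remainder: −8x³ − 54x² + 21x + 47.
Step 3: lead(−8x³ − 54x² + 21x + 47) ÷ lead(D) = −8x³ ÷ −x = 8x². Subtract (8x²)·D = −8x³ − 56x². Remainder: 2x² + 21x + 47.
Step 4: lead(2x² + 21x + 47) ÷ lead(D) = 2x² ÷ −x = −2x. Subtract (−2x)·D = 2x² + 14x. Remainder: 7x + 47.
Step 5: lead(7x + 47) ÷ lead(D) = 7x ÷ −x = −7. Subtract (−7)·D = 7x + 49. Remainder: −2.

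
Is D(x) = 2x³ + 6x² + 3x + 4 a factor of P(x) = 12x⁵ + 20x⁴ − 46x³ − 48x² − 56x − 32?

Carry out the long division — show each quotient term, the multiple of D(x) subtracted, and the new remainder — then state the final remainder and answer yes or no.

Step 1: lead(12x⁵ + 20x⁴ − 46x³ − 48x² − 56x − 32) ÷ lead(D) = 12x⁵ ÷ 2x³ = 6x². Subtract (6x²)·D = 12x⁵ + 36x⁴ + 18x³ + 24x². Remainder: −16x⁴ − 64x³ − 72x² − 56x − 32.
Step 2: lead(−16x⁴ − 64x³ − 72x² − 56x − 32) ÷ lead(D) = −16x⁴ ÷ 2x³ = −8x. Subtract (−8x)·D = −16x⁴ − 48x³ − 24x² − 32x. Remainder: −16x³ − 48x² − 24x − 32.
Step 3: lead(−16x³ − 48x² − 24x − 32) ÷ lead(D) = −16x³ ÷ 2x³ = −8. Subtract (−8)·D = −16x³ − 48x² − 24x − 32. Remainder: 0.

R(x) = 0, so D(x) is a factor of P(x). yes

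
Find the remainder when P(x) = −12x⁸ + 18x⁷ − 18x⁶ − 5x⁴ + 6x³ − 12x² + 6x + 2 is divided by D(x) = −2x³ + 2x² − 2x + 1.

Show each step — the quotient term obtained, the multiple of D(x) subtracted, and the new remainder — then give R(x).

R(x) = −5x + 4

Step 1: lead(−12x⁸ + 18x⁷ − 18x⁶ − 5x⁴ + 6x³ − 12x² + 6x + 2) ÷ lead(D) = −12x⁸ ÷ −2x³ = 6x⁵. Subtract (6x⁵)·D = −12x⁸ + 12x⁷ − 12x⁶ + 6x⁵. Remainder: 6x⁷ − 6x⁶ − 6x⁵ − 5x⁴ + 6x³ − 12x² + 6x + 2.
Step 2: lead(6x⁷ − 6x⁶ − 6x⁵ − 5x⁴ + 6x³ − 12x² + 6x + 2) ÷ lead(D) = 6x⁷ ÷ −2x³ = −3x⁴. Subtract (−3x⁴)·D = 6x⁷ − 6x⁶ + 6x⁵ − 3x⁴. Remainder: −12x⁵ − 2x⁴ + 6x³ − 12x² + 6x + 2.
Step 3: lead(−12x⁵ − 2x⁴ + 6x³ − 12x² + 6x + 2) ÷ lead(D) = −12x⁵ ÷ −2x³ = 6x². Subtract (6x²)·D = −12x⁵ + 12x⁴ − 12x³ + 6x². Remainder: −14x⁴ + 18x³ − 18x² + 6x + 2.
Step 4: lead(−14x⁴ + 18x³ − 18x² + 6x + 2) ÷ lead(D) = −14x⁴ ÷ −2x³ = 7x. Subtract (7x)·D = −14x⁴ + 14x³ − 14x² + 7x. Remainder: 4x³ − 4x² − x + 2.
Step 5: lead(4x³ − 4x² − x + 2) ÷ lead(D) = 4x³ ÷ −2x³ = −2. Subtract (−2)·D = 4x³ − 4x² + 4x − 2. Remainder: −5x + 4.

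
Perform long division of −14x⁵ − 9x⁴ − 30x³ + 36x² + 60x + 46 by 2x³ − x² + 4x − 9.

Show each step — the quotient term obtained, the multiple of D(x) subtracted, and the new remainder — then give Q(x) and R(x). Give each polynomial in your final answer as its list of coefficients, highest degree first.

Q = [-7, -8, -5]; R = [8, 1]

Step 1: lead(−14x⁵ − 9x⁴ − 30x³ + 36x² + 60x + 46) ÷ lead(D) = −14x⁵ ÷ 2x³ = −7x². Subtract (−7x²)·D = −14x⁵ + 7x⁴ − 28x³ + 63x². Remainder: −16x⁴ − 2x³ − 27x² + 60x + 46.
Step 2: lead(−16x⁴ − 2x³ − 27x² + 60x + 46) ÷ lead(D) = −16x⁴ ÷ 2x³ = −8x. Subtract (−8x)·D = −16x⁴ + 8x³ − 32x² + 72x. Remainder: −10x³ + 5x² − 12x + 46.
Step 3: lead(−10x³ + 5x² − 12x + 46) ÷ lead(D) = −10x³ ÷ 2x³ = −5. Subtract (−5)·D = −10x³ + 5x² − 20x + 45. Remainder: 8x + 1.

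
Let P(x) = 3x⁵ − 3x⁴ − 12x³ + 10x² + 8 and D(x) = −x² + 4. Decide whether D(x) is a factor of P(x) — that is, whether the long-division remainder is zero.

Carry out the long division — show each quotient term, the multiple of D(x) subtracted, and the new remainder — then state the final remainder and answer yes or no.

R(x) = 0, so D(x) is a factor of P(x). yes

Step 1: lead(3x⁵ − 3x⁴ − 12x³ + 10x² + 8) ÷ lead(D) = 3x⁵ ÷ −x² = −3x³. Subtract (−3x³)·D = 3x⁵ − 12x³. Remainder: −3x⁴ + 10x² + 8.
Step 2: lead(−3x⁴ + 10x² + 8) ÷ lead(D) = −3x⁴ ÷ −x² = 3x². Subtract (3x²)·D = −3x⁴ + 12x². Remainder: −2x² + 8.
Step 3: lead(−2x² + 8) ÷ lead(D) = −2x² ÷ −x² = 2. Subtract (2)·D = −2x² + 8. Remainder: 0.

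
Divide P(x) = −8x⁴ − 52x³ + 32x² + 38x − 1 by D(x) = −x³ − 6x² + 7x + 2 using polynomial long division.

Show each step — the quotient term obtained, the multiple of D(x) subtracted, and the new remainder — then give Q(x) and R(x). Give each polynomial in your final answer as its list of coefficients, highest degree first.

Step 1: lead(−8x⁴ − 52x³ + 32x² + 38x − 1) ÷ lead(D) = −8x⁴ ÷ −x³ = 8x. Subtract (8x)·D = −8x⁴ − 48x³ + 56x² + 16x. Remainder: −4x³ − 24x² + 22x − 1.
Step 2: lead(−4x³ − 24x² + 22x − 1) ÷ lead(D) = −4x³ ÷ −x³ = 4. Subtract (4)·D = −4x³ − 24x² + 28x + 8. Remainder: −6x − 9.

Q = [8, 4]; R = [-6, -9]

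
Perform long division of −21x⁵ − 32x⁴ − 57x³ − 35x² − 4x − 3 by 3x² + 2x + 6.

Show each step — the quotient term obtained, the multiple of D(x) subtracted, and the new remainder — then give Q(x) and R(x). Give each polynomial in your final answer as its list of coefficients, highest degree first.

Step 1: lead(−21x⁵ − 32x⁴ − 57x³ − 35x² − 4x − 3) ÷ lead(D) = −21x⁵ ÷ 3x² = −7x³. Subtract (−7x³)·D = −21x⁵ − 14x⁴ − 42x³. Remainder: −18x⁴ − 15x³ − 35x² − 4x − 3.
Step 2: lead(−18x⁴ − 15x³ − 35x² − 4x − 3) ÷ lead(D) = −18x⁴ ÷ 3x² = −6x². Subtract (−6x²)·D = −18x⁴ − 12x³ − 36x². Remainder: −3x³ + x² − 4x − 3.
Step 3: lead(−3x³ + x² − 4x − 3) ÷ lead(D) = −3x³ ÷ 3x² = −x. Subtract (−x)·D = −3x³ − 2x² − 6x. Remainder: 3x² + 2x − 3.
Step 4: lead(3x² + 2x − 3) ÷ lead(D) = 3x² ÷ 3x² = 1. Subtract (1)·D = 3x² + 2x + 6. Remainder: −9.

Q = [-7, -6, -1, 1]; R = [-9]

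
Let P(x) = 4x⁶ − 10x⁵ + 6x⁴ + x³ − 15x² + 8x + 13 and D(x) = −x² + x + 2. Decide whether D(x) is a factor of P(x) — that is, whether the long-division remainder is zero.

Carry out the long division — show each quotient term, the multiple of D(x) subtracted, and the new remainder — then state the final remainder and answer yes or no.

Step 1: lead(4x⁶ − 10x⁵ + 6x⁴ + x³ − 15x² + 8x + 13) ÷ lead(D) = 4x⁶ ÷ −x² = −4x⁴. Subtract (−4x⁴)·D = 4x⁶ − 4x⁵ − 8x⁴. Remainder: −6x⁵ + 14x⁴ + x³ − 15x² + 8x + 13.
Step 2: lead(−6x⁵ + 14x⁴ + x³ − 15x² + 8x + 13) ÷ lead(D) = −6x⁵ ÷ −x² = 6x³. Subtract (6x³)·D = −6x⁵ + 6x⁴ + 12x³. Remainder: 8x⁴ − 11x³ − 15x² + 8x + 13.
Step 3: lead(8x⁴ − 11x³ − 15x² + 8x + 13) ÷ lead(D) = 8x⁴ ÷ −x² = −8x². Subtract (−8x²)·D = 8x⁴ − 8x³ − 16x². Remainder: −3x³ + x² + 8x + 13.
Step 4: lead(−3x³ + x² + 8x + 13) ÷ lead(D) = −3x³ ÷ −x² = 3x. Subtract (3x)·D = −3x³ + 3x² + 6x. Remainder: −2x² + 2x + 13.
Step 5: lead(−2x² + 2x + 13) ÷ lead(D) = −2x² ÷ −x² = 2. Subtract (2)·D = −2x² + 2x + 4. Remainder: 9.

R(x) = 9, so D(x) is not a factor of P(x). no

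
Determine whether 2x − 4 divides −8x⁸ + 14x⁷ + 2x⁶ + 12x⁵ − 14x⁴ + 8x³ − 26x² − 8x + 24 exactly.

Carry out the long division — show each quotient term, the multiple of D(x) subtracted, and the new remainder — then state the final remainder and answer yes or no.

Step 1: lead(−8x⁸ + 14x⁷ + 2x⁶ + 12x⁵ − 14x⁴ + 8x³ − 26x² − 8x + 24) ÷ lead(D) = −8x⁸ ÷ 2x = −4x⁷. Subtract (−4x⁷)·D = −8x⁸ + 16x⁷. Remainder: −2x⁷ + 2x⁶ + 12x⁵ − 14x⁴ + 8x³ − 26x² − 8x + 24.
Step 2: lead(−2x⁷ + 2x⁶ + 12x⁵ − 14x⁴ + 8x³ − 26x² − 8x + 24) ÷ lead(D) = −2x⁷ ÷ 2x = −x⁶. Subtract (−x⁶)·D = −2x⁷ + 4x⁶. Remainder: −2x⁶ + 12x⁵ − 14x⁴ + 8x³ − 26x² − 8x + 24.
Step 3: lead(−2x⁶ + 12x⁵ − 14x⁴ + 8x³ − 26x² − 8x + 24) ÷ lead(D) = −2x⁶ ÷ 2x = −x⁵. Subtract (−x⁵)·D = −2x⁶ + 4x⁵. Remainder: 8x⁵ − 14x⁴ + 8x³ − 26x² − 8x + 24.
Step 4: lead(8x⁵ − 14x⁴ + 8x³ − 26x² − 8x + 24) ÷ lead(D) = 8x⁵ ÷ 2x = 4x⁴. Subtract (4x⁴)·D = 8x⁵ − 16x⁴. Remainder: 2x⁴ + 8x³ − 26x² − 8x + 24.
Step 5: lead(2x⁴ + 8x³ − 26x² − 8x + 24) ÷ lead(D) = 2x⁴ ÷ 2x = x³. Subtract (x³)·D = 2x⁴ − 4x³. Remainder: 12x³ − 26x² − 8x + 24.
Step 6: lead(12x³ − 26x² − 8x + 24) ÷ lead(D) = 12x³ ÷ 2x = 6x². Subtract (6x²)·D = 12x³ − 24x². Remainder: −2x² − 8x + 24.
Step 7: lead(−2x² − 8x + 24) ÷ lead(D) = −2x² ÷ 2x = −x. Subtract (−x)·D = −2x² + 4x. Remainder: −12x + 24.
Step 8: lead(−12x + 24) ÷ lead(D) = −12x ÷ 2x = −6. Subtract (−6)·D = −12x + 24. Remainder: 0.

R(x) = 0, so D(x) is a factor of P(x). yes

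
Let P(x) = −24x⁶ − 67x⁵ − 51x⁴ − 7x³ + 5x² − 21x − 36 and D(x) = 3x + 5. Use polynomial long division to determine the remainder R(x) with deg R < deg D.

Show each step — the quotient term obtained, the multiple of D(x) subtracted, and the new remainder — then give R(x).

R(x) = −1

Step 1: lead(−24x⁶ − 67x⁵ − 51x⁴ − 7x³ + 5x² − 21x − 36) ÷ lead(D) = −24x⁶ ÷ 3x = −8x⁵. Subtract (−8x⁵)·D = −24x⁶ − 40x⁵. Remainder: −27x⁵ − 51x⁴ − 7x³ + 5x² − 21x − 36.
Step 2: lead(−27x⁵ − 51x⁴ − 7x³ + 5x² − 21x − 36) ÷ lead(D) = −27x⁵ ÷ 3x = −9x⁴. Subtract (−9x⁴)·D = −27x⁵ − 45x⁴. Remainder: −6x⁴ − 7x³ + 5x² − 21x − 36.
Step 3: lead(−6x⁴ − 7x³ + 5x² − 21x − 36) ÷ lead(D) = −6x⁴ ÷ 3x = −2x³. Subtract (−2x³)·D = −6x⁴ − 10x³. Remainder: 3x³ + 5x² − 21x − 36.
Step 4: lead(3x³ + 5x² − 21x − 36) ÷ lead(D) = 3x³ ÷ 3x = x². Subtract (x²)·D = 3x³ + 5x². Remainder: −21x − 36.
Step 5: lead(−21x − 36) ÷ lead(D) = −21x ÷ 3x = −7. Subtract (−7)·D = −21x − 35. Remainder: −1.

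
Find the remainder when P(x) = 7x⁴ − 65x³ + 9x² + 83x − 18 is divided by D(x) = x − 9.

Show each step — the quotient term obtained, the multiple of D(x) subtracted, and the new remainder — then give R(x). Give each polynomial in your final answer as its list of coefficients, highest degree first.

R = [0]

Step 1: lead(7x⁴ − 65x³ + 9x² + 83x − 18) ÷ lead(D) = 7x⁴ ÷ x = 7x³. Subtract (7x³)·D = 7x⁴ − 63x³. Remainder: −2x³ + 9x² + 83x − 18.
Step 2: lead(−2x³ + 9x² + 83x − 18) ÷ lead(D) = −2x³ ÷ x = −2x². Subtract (−2x²)·D = −2x³ + 18x². Remainder: −9x² + 83x − 18.
Step 3: lead(−9x² + 83x − 18) ÷ lead(D) = −9x² ÷ x = −9x. Subtract (−9x)·D = −9x² + 81x. Remainder: 2x − 18.
Step 4: lead(2x − 18) ÷ lead(D) = 2x ÷ x = 2. Subtract (2)·D = 2x − 18. Remainder: 0.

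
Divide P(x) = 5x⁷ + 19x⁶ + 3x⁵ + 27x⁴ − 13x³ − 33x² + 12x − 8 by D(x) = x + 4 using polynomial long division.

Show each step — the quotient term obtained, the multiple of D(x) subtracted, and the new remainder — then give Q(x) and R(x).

Step 1: lead(5x⁷ + 19x⁶ + 3x⁵ + 27x⁴ − 13x³ − 33x² + 12x − 8) ÷ lead(D) = 5x⁷ ÷ x = 5x⁶. Subtract (5x⁶)·D = 5x⁷ + 20x⁶. Remainder: −x⁶ + 3x⁵ + 27x⁴ − 13x³ − 33x² + 12x − 8.
Step 2: lead(−x⁶ + 3x⁵ + 27x⁴ − 13x³ − 33x² + 12x − 8) ÷ lead(D) = −x⁶ ÷ x = −x⁵. Subtract (−x⁵)·D = −x⁶ − 4x⁵. Remainder: 7x⁵ + 27x⁴ − 13x³ − 33x² + 12x − 8.
Step 3: lead(7x⁵ + 27x⁴ − 13x³ − 33x² + 12x − 8) ÷ lead(D) = 7x⁵ ÷ x = 7x⁴. Subtract (7x⁴)·D = 7x⁵ + 28x⁴. Remainder: −x⁴ − 13x³ − 33x² + 12x − 8.
Step 4: lead(−x⁴ − 13x³ − 33x² + 12x − 8) ÷ lead(D) = −x⁴ ÷ x = −x³. Subtract (−x³)·D = −x⁴ − 4x³. Remainder: −9x³ − 33x² + 12x − 8.
Step 5: lead(−9x³ − 33x² + 12x − 8) ÷ lead(D) = −9x³ ÷ x = −9x². Subtract (−9x²)·D = −9x³ − 36x². Remainder: 3x² + 12x − 8.
Step 6: lead(3x² + 12x − 8) ÷ lead(D) = 3x² ÷ x = 3x. Subtract (3x)·D = 3x² + 12x. Remainder: −8.

Q(x) = 5x⁶ − x⁵ + 7x⁴ − x³ − 9x² + 3x; R(x) = −8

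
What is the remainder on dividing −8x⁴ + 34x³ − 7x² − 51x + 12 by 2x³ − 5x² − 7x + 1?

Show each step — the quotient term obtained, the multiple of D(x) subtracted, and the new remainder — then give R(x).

R(x) = 2x + 5

Step 1: lead(−8x⁴ + 34x³ − 7x² − 51x + 12) ÷ lead(D) = −8x⁴ ÷ 2x³ = −4x. Subtract (−4x)·D = −8x⁴ + 20x³ + 28x² − 4x. Remainder: 14x³ − 35x² − 47x + 12.
Step 2: lead(14x³ − 35x² − 47x + 12) ÷ lead(D) = 14x³ ÷ 2x³ = 7. Subtract (7)·D = 14x³ − 35x² − 49x + 7. Remainder: 2x + 5.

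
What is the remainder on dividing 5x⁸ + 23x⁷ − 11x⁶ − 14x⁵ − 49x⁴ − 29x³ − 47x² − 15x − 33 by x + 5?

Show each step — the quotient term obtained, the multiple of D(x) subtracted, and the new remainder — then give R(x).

Step 1: lead(5x⁸ + 23x⁷ − 11x⁶ − 14x⁵ − 49x⁴ − 29x³ − 47x² − 15x − 33) ÷ lead(D) = 5x⁸ ÷ x = 5x⁷. Subtract (5x⁷)·D = 5x⁸ + 25x⁷. Remainder: −2x⁷ − 11x⁶ − 14x⁵ − 49x⁴ − 29x³ − 47x² − 15x − 33.
Step 2: lead(−2x⁷ − 11x⁶ − 14x⁵ − 49x⁴ − 29x³ − 47x² − 15x − 33) ÷ lead(D) = −2x⁷ ÷ x = −2x⁶. Subtract (−2x⁶)·D = −2x⁷ − 10x⁶. Remainder: −x⁶ − 14x⁵ − 49x⁴ − 29x³ − 47x² − 15x − 33.
Step 3: lead(−x⁶ − 14x⁵ − 49x⁴ − 29x³ − 47x² − 15x − 33) ÷ lead(D) = −x⁶ ÷ x = −x⁵. Subtract (−x⁵)·D = −x⁶ − 5x⁵. Remainder: −9x⁵ − 49x⁴ − 29x³ − 47x² − 15x − 33.
Step 4: lead(−9x⁵ − 49x⁴ − 29x³ − 47x² − 15x − 33) ÷ lead(D) = −9x⁵ ÷ x = −9x⁴. Subtract (−9x⁴)·D = −9x⁵ − 45x⁴. Remainder: −4x⁴ − 29x³ − 47x² − 15x − 33.
Step 5: lead(−4x⁴ − 29x³ − 47x² − 15x − 33) ÷ lead(D) = −4x⁴ ÷ x = −4x³. Subtract (−4x³)·D = −4x⁴ − 20x³. Remainder: −9x³ − 47x² − 15x − 33.
Step 6: lead(−9x³ − 47x² − 15x − 33) ÷ lead(D) = −9x³ ÷ x = −9x². Subtract (−9x²)·D = −9x³ − 45x². Remainder: −2x² − 15x − 33.
Step 7: lead(−2x² − 15x − 33) ÷ lead(D) = −2x² ÷ x = −2x. Subtract (−2x)·D = −2x² − 10x. Remainder: −5x − 33.
Step 8: lead(−5x − 33) ÷ lead(D) = −5x ÷ x = −5. Subtract (−5)·D = −5x − 25. Remainder: −8.

R(x) = −8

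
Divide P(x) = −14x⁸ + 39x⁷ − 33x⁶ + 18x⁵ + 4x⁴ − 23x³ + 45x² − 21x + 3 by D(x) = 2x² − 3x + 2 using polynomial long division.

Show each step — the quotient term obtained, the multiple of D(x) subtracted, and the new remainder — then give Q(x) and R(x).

Q(x) = −7x⁶ + 9x⁵ + 4x⁴ + 6x³ + 7x² − 7x + 5; R(x) = 8x − 7

Step 1: lead(−14x⁸ + 39x⁷ − 33x⁶ + 18x⁵ + 4x⁴ − 23x³ + 45x² − 21x + 3) ÷ lead(D) = −14x⁸ ÷ 2x² = −7x⁶. Subtract (−7x⁶)·D = −14x⁸ + 21x⁷ − 14x⁶. Remainder: 18x⁷ − 19x⁶ + 18x⁵ + 4x⁴ − 23x³ + 45x² − 21x + 3.
Step 2: lead(18x⁷ − 19x⁶ + 18x⁵ + 4x⁴ − 23x³ + 45x² − 21x + 3) ÷ lead(D) = 18x⁷ ÷ 2x² = 9x⁵. Subtract (9x⁵)·D = 18x⁷ − 27x⁶ + 18x⁵. Remainder: 8x⁶ + 4x⁴ − 23x³ + 45x² − 21x + 3.
Step 3: lead(8x⁶ + 4x⁴ − 23x³ + 45x² − 21x + 3) ÷ lead(D) = 8x⁶ ÷ 2x² = 4x⁴. Subtract (4x⁴)·D = 8x⁶ − 12x⁵ + 8x⁴. Remainder: 12x⁵ − 4x⁴ − 23x³ + 45x² − 21x + 3.
Step 4: lead(12x⁵ − 4x⁴ − 23x³ + 45x² − 21x + 3) ÷ lead(D) = 12x⁵ ÷ 2x² = 6x³. Subtract (6x³)·D = 12x⁵ − 18x⁴ + 12x³. Remainder: 14x⁴ − 35x³ + 45x² − 21x + 3.
Step 5: lead(14x⁴ − 35x³ + 45x² − 21x + 3) ÷ lead(D) = 14x⁴ ÷ 2x² = 7x². Subtract (7x²)·D = 14x⁴ − 21x³ + 14x². Remainder: −14x³ + 31x² − 21x + 3.
Step 6: lead(−14x³ + 31x² − 21x + 3) ÷ lead(D) = −14x³ ÷ 2x² = −7x. Subtract (−7x)·D = −14x³ + 21x² − 14x. Remainder: 10x² − 7x + 3.
Step 7: lead(10x² − 7x + 3) ÷ lead(D) = 10x² ÷ 2x² = 5. Subtract (5)·D = 10x² − 15x + 10. Remainder: 8x − 7.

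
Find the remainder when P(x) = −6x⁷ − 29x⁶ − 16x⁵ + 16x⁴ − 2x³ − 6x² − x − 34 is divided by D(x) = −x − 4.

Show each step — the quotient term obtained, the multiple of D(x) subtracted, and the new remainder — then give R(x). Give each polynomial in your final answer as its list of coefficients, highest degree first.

Step 1: lead(−6x⁷ − 29x⁶ − 16x⁵ + 16x⁴ − 2x³ − 6x² − x − 34) ÷ lead(D) = −6x⁷ ÷ −x = 6x⁶. Subtract (6x⁶)·D = −6x⁷ − 24x⁶. Remainder: −5x⁶ − 16x⁵ + 16x⁴ − 2x³ − 6x² − x − 34.
Step 2: lead(−5x⁶ − 16x⁵ + 16x⁴ − 2x³ − 6x² − x − 34) ÷ lead(D) = −5x⁶ ÷ −x = 5x⁵. Subtract (5x⁵)·D = −5x⁶ − 20x⁵. Remainder: 4x⁵ + 16x⁴ − 2x³ − 6x² − x − 34.
Step 3: lead(4x⁵ + 16x⁴ − 2x³ − 6x² − x − 34) ÷ lead(D) = 4x⁵ ÷ −x = −4x⁴. Subtract (−4x⁴)·D = 4x⁵ + 16x⁴. Remainder: −2x³ − 6x² − x − 34.
Step 4: lead(−2x³ − 6x² − x − 34) ÷ lead(D) = −2x³ ÷ −x = 2x². Subtract (2x²)·D = −2x³ − 8x². Remainder: 2x² − x − 34.
Step 5: lead(2x² − x − 34) ÷ lead(D) = 2x² ÷ −x = −2x. Subtract (−2x)·D = 2x² + 8x. Remainder: −9x − 34.
Step 6: lead(−9x − 34) ÷ lead(D) = −9x ÷ −x = 9. Subtract (9)·D = −9x − 36. Remainder: 2.

R = [2]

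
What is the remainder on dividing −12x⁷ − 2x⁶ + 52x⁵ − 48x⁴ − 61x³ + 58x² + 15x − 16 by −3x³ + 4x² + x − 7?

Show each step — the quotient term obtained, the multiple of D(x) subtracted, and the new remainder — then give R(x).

Step 1: lead(−12x⁷ − 2x⁶ + 52x⁵ − 48x⁴ − 61x³ + 58x² + 15x − 16) ÷ lead(D) = −12x⁷ ÷ −3x³ = 4x⁴. Subtract (4x⁴)·D = −12x⁷ + 16x⁶ + 4x⁵ − 28x⁴. Remainder: −18x⁶ + 48x⁵ − 20x⁴ − 61x³ + 58x² + 15x − 16.
Step 2: lead(−18x⁶ + 48x⁵ − 20x⁴ − 61x³ + 58x² + 15x − 16) ÷ lead(D) = −18x⁶ ÷ −3x³ = 6x³. Subtract (6x³)·D = −18x⁶ + 24x⁵ + 6x⁴ − 42x³. Remainder: 24x⁵ − 26x⁴ − 19x³ + 58x² + 15x − 16.
Step 3: lead(24x⁵ − 26x⁴ − 19x³ + 58x² + 15x − 16) ÷ lead(D) = 24x⁵ ÷ −3x³ = −8x². Subtract (−8x²)·D = 24x⁵ − 32x⁴ − 8x³ + 56x². Remainder: 6x⁴ − 11x³ + 2x² + 15x − 16.
Step 4: lead(6x⁴ − 11x³ + 2x² + 15x − 16) ÷ lead(D) = 6x⁴ ÷ −3x³ = −2x. Subtract (−2x)·D = 6x⁴ − 8x³ − 2x² + 14x. Remainder: −3x³ + 4x² + x − 16.
Step 5: lead(−3x³ + 4x² + x − 16) ÷ lead(D) = −3x³ ÷ −3x³ = 1. Subtract (1)·D = −3x³ + 4x² + x − 7. Remainder: −9.

R(x) = −9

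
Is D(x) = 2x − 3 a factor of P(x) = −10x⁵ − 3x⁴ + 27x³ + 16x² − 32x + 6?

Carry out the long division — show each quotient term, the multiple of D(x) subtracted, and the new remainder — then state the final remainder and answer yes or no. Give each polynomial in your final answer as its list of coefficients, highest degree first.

R = [-6], so D(x) is not a factor of P(x). no

Step 1: lead(−10x⁵ − 3x⁴ + 27x³ + 16x² − 32x + 6) ÷ lead(D) = −10x⁵ ÷ 2x = −5x⁴. Subtract (−5x⁴)·D = −10x⁵ + 15x⁴. Remainder: −18x⁴ + 27x³ + 16x² − 32x + 6.
Step 2: lead(−18x⁴ + 27x³ + 16x² − 32x + 6) ÷ lead(D) = −18x⁴ ÷ 2x = −9x³. Subtract (−9x³)·D = −18x⁴ + 27x³. Remainder: 16x² − 32x + 6.
Step 3: lead(16x² − 32x + 6) ÷ lead(D) = 16x² ÷ 2x = 8x. Subtract (8x)·D = 16x² − 24x. Remainder: −8x + 6.
Step 4: lead(−8x + 6) ÷ lead(D) = −8x ÷ 2x = −4. Subtract (−4)·D = −8x + 12. Remainder: −6.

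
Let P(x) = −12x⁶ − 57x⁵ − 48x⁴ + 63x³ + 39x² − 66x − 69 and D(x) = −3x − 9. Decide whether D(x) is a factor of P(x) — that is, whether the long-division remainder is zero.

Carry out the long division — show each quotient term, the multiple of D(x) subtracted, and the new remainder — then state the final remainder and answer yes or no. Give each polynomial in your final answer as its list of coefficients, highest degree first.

R = [-6], so D(x) is not a factor of P(x). no

Step 1: lead(−12x⁶ − 57x⁵ − 48x⁴ + 63x³ + 39x² − 66x − 69) ÷ lead(D) = −12x⁶ ÷ −3x = 4x⁵. Subtract (4x⁵)·D = −12x⁶ − 36x⁵. Remainder: −21x⁵ − 48x⁴ + 63x³ + 39x² − 66x − 69.
Step 2: lead(−21x⁵ − 48x⁴ + 63x³ + 39x² − 66x − 69) ÷ lead(D) = −21x⁵ ÷ −3x = 7x⁴. Subtract (7x⁴)·D = −21x⁵ − 63x⁴. Remainder: 15x⁴ + 63x³ + 39x² − 66x − 69.
Step 3: lead(15x⁴ + 63x³ + 39x² − 66x − 69) ÷ lead(D) = 15x⁴ ÷ −3x = −5x³. Subtract (−5x³)·D = 15x⁴ + 45x³. Remainder: 18x³ + 39x² − 66x − 69.
Step 4: lead(18x³ + 39x² − 66x − 69) ÷ lead(D) = 18x³ ÷ −3x = −6x². Subtract (−6x²)·D = 18x³ + 54x². Remainder: −15x² − 66x − 69.
Step 5: lead(−15x² − 66x − 69) ÷ lead(D) = −15x² ÷ −3x = 5x. Subtract (5x)·D = −15x² − 45x. Remainder: −21x − 69.
Step 6: lead(−21x − 69) ÷ lead(D) = −21x ÷ −3x = 7. Subtract (7)·D = −21x − 63. Remainder: −6.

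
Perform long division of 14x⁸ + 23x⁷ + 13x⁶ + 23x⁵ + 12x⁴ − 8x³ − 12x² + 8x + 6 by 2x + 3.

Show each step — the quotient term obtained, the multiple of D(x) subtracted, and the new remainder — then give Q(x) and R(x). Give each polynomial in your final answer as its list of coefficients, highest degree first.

Q = [7, 1, 5, 4, 0, -4, 0, 4]; R = [-6]

Step 1: lead(14x⁸ + 23x⁷ + 13x⁶ + 23x⁵ + 12x⁴ − 8x³ − 12x² + 8x + 6) ÷ lead(D) = 14x⁸ ÷ 2x = 7x⁷. Subtract (7x⁷)·D = 14x⁸ + 21x⁷. Remainder: 2x⁷ + 13x⁶ + 23x⁵ + 12x⁴ − 8x³ − 12x² + 8x + 6.
Step 2: lead(2x⁷ + 13x⁶ + 23x⁵ + 12x⁴ − 8x³ − 12x² + 8x + 6) ÷ lead(D) = 2x⁷ ÷ 2x = x⁶. Subtract (x⁶)·D = 2x⁷ + 3x⁶. Remainder: 10x⁶ + 23x⁵ + 12x⁴ − 8x³ − 12x² + 8x + 6.
Step 3: lead(10x⁶ + 23x⁵ + 12x⁴ − 8x³ − 12x² + 8x + 6) ÷ lead(D) = 10x⁶ ÷ 2x = 5x⁵. Subtract (5x⁵)·D = 10x⁶ + 15x⁵. Remainder: 8x⁵ + 12x⁴ − 8x³ − 12x² + 8x + 6.
Step 4: lead(8x⁵ + 12x⁴ − 8x³ − 12x² + 8x + 6) ÷ lead(D) = 8x⁵ ÷ 2x = 4x⁴. Subtract (4x⁴)·D = 8x⁵ + 12x⁴. Remainder: −8x³ − 12x² + 8x + 6.
Step 5: lead(−8x³ − 12x² + 8x + 6) ÷ lead(D) = −8x³ ÷ 2x = −4x². Subtract (−4x²)·D = −8x³ − 12x². Remainder: 8x + 6.
Step 6: lead(8x + 6) ÷ lead(D) = 8x ÷ 2x = 4. Subtract (4)·D = 8x + 12. Remainder: −6.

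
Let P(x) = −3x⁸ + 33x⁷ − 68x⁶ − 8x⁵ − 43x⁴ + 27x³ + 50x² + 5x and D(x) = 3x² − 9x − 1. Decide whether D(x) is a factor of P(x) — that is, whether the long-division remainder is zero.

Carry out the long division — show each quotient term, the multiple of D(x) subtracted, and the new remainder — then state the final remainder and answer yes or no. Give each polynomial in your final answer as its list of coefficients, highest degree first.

Step 1: lead(−3x⁸ + 33x⁷ − 68x⁶ − 8x⁵ − 43x⁴ + 27x³ + 50x² + 5x) ÷ lead(D) = −3x⁸ ÷ 3x² = −x⁶. Subtract (−x⁶)·D = −3x⁸ + 9x⁷ + x⁶. Remainder: 24x⁷ − 69x⁶ − 8x⁵ − 43x⁴ + 27x³ + 50x² + 5x.
Step 2: lead(24x⁷ − 69x⁶ − 8x⁵ − 43x⁴ + 27x³ + 50x² + 5x) ÷ lead(D) = 24x⁷ ÷ 3x² = 8x⁵. Subtract (8x⁵)·D = 24x⁷ − 72x⁶ − 8x⁵. Remainder: 3x⁶ − 43x⁴ + 27x³ + 50x² + 5x.
Step 3: lead(3x⁶ − 43x⁴ + 27x³ + 50x² + 5x) ÷ lead(D) = 3x⁶ ÷ 3x² = x⁴. Subtract (x⁴)·D = 3x⁶ − 9x⁵ − x⁴. Remainder: 9x⁵ − 42x⁴ + 27x³ + 50x² + 5x.
Step 4: lead(9x⁵ − 42x⁴ + 27x³ + 50x² + 5x) ÷ lead(D) = 9x⁵ ÷ 3x² = 3x³. Subtract (3x³)·D = 9x⁵ − 27x⁴ − 3x³. Remainder: −15x⁴ + 30x³ + 50x² + 5x.
Step 5: lead(−15x⁴ + 30x³ + 50x² + 5x) ÷ lead(D) = −15x⁴ ÷ 3x² = −5x². Subtract (−5x²)·D = −15x⁴ + 45x³ + 5x². Remainder: −15x³ + 45x² + 5x.
Step 6: lead(−15x³ + 45x² + 5x) ÷ lead(D) = −15x³ ÷ 3x² = −5x. Subtract (−5x)·D = −15x³ + 45x² + 5x. Remainder: 0.

R = [0], so D(x) is a factor of P(x). yes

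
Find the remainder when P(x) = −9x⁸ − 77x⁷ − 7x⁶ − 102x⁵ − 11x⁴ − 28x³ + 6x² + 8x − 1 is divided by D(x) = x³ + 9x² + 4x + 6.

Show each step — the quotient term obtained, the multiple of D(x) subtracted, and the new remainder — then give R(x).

R(x) = 4x² − 4x − 1

Step 1: lead(−9x⁸ − 77x⁷ − 7x⁶ − 102x⁵ − 11x⁴ − 28x³ + 6x² + 8x − 1) ÷ lead(D) = −9x⁸ ÷ x³ = −9x⁵. Subtract (−9x⁵)·D = −9x⁸ − 81x⁷ − 36x⁶ − 54x⁵. Remainder: 4x⁷ + 29x⁶ − 48x⁵ − 11x⁴ − 28x³ + 6x² + 8x − 1.
Step 2: lead(4x⁷ + 29x⁶ − 48x⁵ − 11x⁴ − 28x³ + 6x² + 8x − 1) ÷ lead(D) = 4x⁷ ÷ x³ = 4x⁴. Subtract (4x⁴)·D = 4x⁷ + 36x⁶ + 16x⁵ + 24x⁴. Remainder: −7x⁶ − 64x⁵ − 35x⁴ − 28x³ + 6x² + 8x − 1.
Step 3: lead(−7x⁶ − 64x⁵ − 35x⁴ − 28x³ + 6x² + 8x − 1) ÷ lead(D) = −7x⁶ ÷ x³ = −7x³. Subtract (−7x³)·D = −7x⁶ − 63x⁵ − 28x⁴ − 42x³. Remainder: −x⁵ − 7x⁴ + 14x³ + 6x² + 8x − 1.
Step 4: lead(−x⁵ − 7x⁴ + 14x³ + 6x² + 8x − 1) ÷ lead(D) = −x⁵ ÷ x³ = −x². Subtract (−x²)·D = −x⁵ − 9x⁴ − 4x³ − 6x². Remainder: 2x⁴ + 18x³ + 12x² + 8x − 1.
Step 5: lead(2x⁴ + 18x³ + 12x² + 8x − 1) ÷ lead(D) = 2x⁴ ÷ x³ = 2x. Subtract (2x)·D = 2x⁴ + 18x³ + 8x² + 12x. Remainder: 4x² − 4x − 1.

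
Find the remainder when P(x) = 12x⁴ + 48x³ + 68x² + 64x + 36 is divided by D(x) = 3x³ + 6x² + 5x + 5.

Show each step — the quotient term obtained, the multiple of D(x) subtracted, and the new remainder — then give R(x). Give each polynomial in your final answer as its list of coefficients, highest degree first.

R = [4, -4]

Step 1: lead(12x⁴ + 48x³ + 68x² + 64x + 36) ÷ lead(D) = 12x⁴ ÷ 3x³ = 4x. Subtract (4x)·D = 12x⁴ + 24x³ + 20x² + 20x. Remainder: 24x³ + 48x² + 44x + 36.
Step 2: lead(24x³ + 48x² + 44x + 36) ÷ lead(D) = 24x³ ÷ 3x³ = 8. Subtract (8)·D = 24x³ + 48x² + 40x + 40. Remainder: 4x − 4.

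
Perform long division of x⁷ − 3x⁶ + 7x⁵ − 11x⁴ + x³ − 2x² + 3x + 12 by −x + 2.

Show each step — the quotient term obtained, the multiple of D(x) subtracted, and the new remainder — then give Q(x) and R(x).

Q(x) = −x⁶ + x⁵ − 5x⁴ + x³ + x² + 4x + 5; R(x) = 2

Step 1: lead(x⁷ − 3x⁶ + 7x⁵ − 11x⁴ + x³ − 2x² + 3x + 12) ÷ lead(D) = x⁷ ÷ −x = −x⁶. Subtract (−x⁶)·D = x⁷ − 2x⁶. Remainder: −x⁶ + 7x⁵ − 11x⁴ + x³ − 2x² + 3x + 12.
Step 2: lead(−x⁶ + 7x⁵ − 11x⁴ + x³ − 2x² + 3x + 12) ÷ lead(D) = −x⁶ ÷ −x = x⁵. Subtract (x⁵)·D = −x⁶ + 2x⁵. Remainder: 5x⁵ − 11x⁴ + x³ − 2x² + 3x + 12.
Step 3: lead(5x⁵ − 11x⁴ + x³ − 2x² + 3x + 12) ÷ lead(D) = 5x⁵ ÷ −x = −5x⁴. Subtract (−5x⁴)·D = 5x⁵ − 10x⁴. Remainder: −x⁴ + x³ − 2x² + 3x + 12.
Step 4: lead(−x⁴ + x³ − 2x² + 3x + 12) ÷ lead(D) = −x⁴ ÷ −x = x³. Subtract (x³)·D = −x⁴ + 2x³. Remainder: −x³ − 2x² + 3x + 12.
Step 5: lead(−x³ − 2x² + 3x + 12) ÷ lead(D) = −x³ ÷ −x = x². Subtract (x²)·D = −x³ + 2x². Remainder: −4x² + 3x + 12.
Step 6: lead(−4x² + 3x + 12) ÷ lead(D) = −4x² ÷ −x = 4x. Subtract (4x)·D = −4x² + 8x. Remainder: −5x + 12.
Step 7: lead(−5x + 12) ÷ lead(D) = −5x ÷ −x = 5. Subtract (5)·D = −5x + 10. Remainder: 2.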